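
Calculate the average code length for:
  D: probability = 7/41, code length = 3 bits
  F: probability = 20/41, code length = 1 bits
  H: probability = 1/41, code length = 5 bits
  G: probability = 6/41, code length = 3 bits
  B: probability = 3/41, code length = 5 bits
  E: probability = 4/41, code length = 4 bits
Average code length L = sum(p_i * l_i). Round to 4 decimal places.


Weighted contributions p_i * l_i:
  D: (7/41) * 3 = 21/41
  F: (20/41) * 1 = 20/41
  H: (1/41) * 5 = 5/41
  G: (6/41) * 3 = 18/41
  B: (3/41) * 5 = 15/41
  E: (4/41) * 4 = 16/41
Sum = (21 + 20 + 5 + 18 + 15 + 16)/41 = 95/41

L = 95/41 = 2.3171 bits/symbol


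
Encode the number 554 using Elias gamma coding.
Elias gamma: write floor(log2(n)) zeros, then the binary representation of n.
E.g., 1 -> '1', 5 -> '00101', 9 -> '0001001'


num_bits = floor(log2(554)) + 1 = 10
leading_zeros = num_bits - 1 = 9
binary(554) = 1000101010

Elias gamma(554) = '000000000' + '1000101010' = 0000000001000101010 (19 bits)


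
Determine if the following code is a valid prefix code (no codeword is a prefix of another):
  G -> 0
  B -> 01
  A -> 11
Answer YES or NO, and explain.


Checking each pair (does one codeword prefix another?):
  G='0' vs B='01': prefix -- VIOLATION

NO -- this is NOT a valid prefix code. G (0) is a prefix of B (01).


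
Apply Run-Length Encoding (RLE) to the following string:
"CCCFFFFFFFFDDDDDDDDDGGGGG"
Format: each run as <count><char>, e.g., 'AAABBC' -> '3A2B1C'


Scanning runs left to right:
  i=0: run of 'C' x 3 -> '3C'
  i=3: run of 'F' x 8 -> '8F'
  i=11: run of 'D' x 9 -> '9D'
  i=20: run of 'G' x 5 -> '5G'

RLE = 3C8F9D5G


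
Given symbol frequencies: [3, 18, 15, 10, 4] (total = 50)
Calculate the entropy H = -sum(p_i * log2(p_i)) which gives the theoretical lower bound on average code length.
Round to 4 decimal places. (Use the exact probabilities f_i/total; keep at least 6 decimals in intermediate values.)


Per-symbol terms -p_i * log2(p_i) with p_i = f_i/50:
  p = 3/50 = 0.060000: log2(p) = -4.058894, -p*log2(p) = 0.243534
  p = 18/50 = 0.360000: log2(p) = -1.473931, -p*log2(p) = 0.530615
  p = 15/50 = 0.300000: log2(p) = -1.736966, -p*log2(p) = 0.521090
  p = 10/50 = 0.200000: log2(p) = -2.321928, -p*log2(p) = 0.464386
  p = 4/50 = 0.080000: log2(p) = -3.643856, -p*log2(p) = 0.291508
H = 0.243534 + 0.530615 + 0.521090 + 0.464386 + 0.291508 = 2.051133

H = 2.0511 bits/symbol


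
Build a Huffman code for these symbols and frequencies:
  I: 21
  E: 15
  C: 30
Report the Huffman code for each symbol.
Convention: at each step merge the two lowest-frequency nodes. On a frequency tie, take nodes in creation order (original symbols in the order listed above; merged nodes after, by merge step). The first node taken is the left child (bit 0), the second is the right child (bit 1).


Huffman tree construction:
Step 1: Merge E(15) + I(21) = 36
Step 2: Merge C(30) + (E+I)(36) = 66
Read each symbol's code off the tree from the root (left child = 0, right child = 1).

Codes:
  I: 11 (length 2)
  E: 10 (length 2)
  C: 0 (length 1)
Average code length: 102/66 = 1.5455 bits/symbol


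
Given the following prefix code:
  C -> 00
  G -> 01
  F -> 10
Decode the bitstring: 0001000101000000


Decoding step by step:
Bits 00 -> C
Bits 01 -> G
Bits 00 -> C
Bits 01 -> G
Bits 01 -> G
Bits 00 -> C
Bits 00 -> C
Bits 00 -> C


Decoded message: CGCGGCCC


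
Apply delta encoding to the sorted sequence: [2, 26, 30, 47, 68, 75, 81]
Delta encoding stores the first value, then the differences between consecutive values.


First value: 2
Deltas:
  26 - 2 = 24
  30 - 26 = 4
  47 - 30 = 17
  68 - 47 = 21
  75 - 68 = 7
  81 - 75 = 6


Delta encoded: [2, 24, 4, 17, 21, 7, 6]


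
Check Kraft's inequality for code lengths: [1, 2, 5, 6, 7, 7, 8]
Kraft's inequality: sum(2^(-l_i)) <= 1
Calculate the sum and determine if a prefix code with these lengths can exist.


Sum = 2^(-1) + 2^(-2) + 2^(-5) + 2^(-6) + 2^(-7) + 2^(-7) + 2^(-8)
    = 0.5 + 0.25 + 0.03125 + 0.015625 + 0.0078125 + 0.0078125 + 0.00390625
    = 209/256 = 0.81640625
Since 0.81640625 <= 1, Kraft's inequality IS satisfied.
A prefix code with these lengths CAN exist.

Kraft sum = 0.81640625. Satisfied.


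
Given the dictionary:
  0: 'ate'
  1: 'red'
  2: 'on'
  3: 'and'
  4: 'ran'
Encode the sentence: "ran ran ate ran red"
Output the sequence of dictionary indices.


Look up each word in the dictionary:
  'ran' -> 4
  'ran' -> 4
  'ate' -> 0
  'ran' -> 4
  'red' -> 1

Encoded: [4, 4, 0, 4, 1]


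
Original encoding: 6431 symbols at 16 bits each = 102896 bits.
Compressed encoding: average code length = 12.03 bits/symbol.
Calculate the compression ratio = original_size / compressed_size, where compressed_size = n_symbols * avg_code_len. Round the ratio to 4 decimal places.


original_size = n_symbols * orig_bits = 6431 * 16 = 102896 bits
compressed_size = n_symbols * avg_code_len = 6431 * 12.03 = 77364.93 bits
ratio = original_size / compressed_size = 102896 / 77364.93 = 1.33

Compression ratio = 1.33


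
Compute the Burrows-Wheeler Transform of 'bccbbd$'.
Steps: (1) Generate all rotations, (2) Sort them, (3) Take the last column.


Rotations (sorted):
  0: $bccbbd -> last char: d
  1: bbd$bcc -> last char: c
  2: bccbbd$ -> last char: $
  3: bd$bccb -> last char: b
  4: cbbd$bc -> last char: c
  5: ccbbd$b -> last char: b
  6: d$bccbb -> last char: b


BWT = dc$bcbb


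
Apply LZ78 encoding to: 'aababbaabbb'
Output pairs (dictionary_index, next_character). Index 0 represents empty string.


LZ78 encoding steps:
Dictionary: {0: ''}
Step 1: w='' (idx 0), next='a' -> output (0, 'a'), add 'a' as idx 1
Step 2: w='a' (idx 1), next='b' -> output (1, 'b'), add 'ab' as idx 2
Step 3: w='ab' (idx 2), next='b' -> output (2, 'b'), add 'abb' as idx 3
Step 4: w='a' (idx 1), next='a' -> output (1, 'a'), add 'aa' as idx 4
Step 5: w='' (idx 0), next='b' -> output (0, 'b'), add 'b' as idx 5
Step 6: w='b' (idx 5), next='b' -> output (5, 'b'), add 'bb' as idx 6


Encoded: [(0, 'a'), (1, 'b'), (2, 'b'), (1, 'a'), (0, 'b'), (5, 'b')]


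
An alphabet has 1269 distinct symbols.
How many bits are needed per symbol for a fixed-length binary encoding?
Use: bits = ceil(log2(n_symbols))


log2(1269) = 10.3095
Bracket: 2^10 = 1024 < 1269 <= 2^11 = 2048
So ceil(log2(1269)) = 11

bits = ceil(log2(1269)) = ceil(10.3095) = 11 bits


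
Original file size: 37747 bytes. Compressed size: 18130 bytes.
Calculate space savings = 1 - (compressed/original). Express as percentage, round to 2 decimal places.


ratio = compressed/original = 18130/37747 = 0.480303
savings = 1 - ratio = 1 - 0.480303 = 0.519697
as a percentage: 0.519697 * 100 = 51.97%

Space savings = 1 - 18130/37747 = 51.97%


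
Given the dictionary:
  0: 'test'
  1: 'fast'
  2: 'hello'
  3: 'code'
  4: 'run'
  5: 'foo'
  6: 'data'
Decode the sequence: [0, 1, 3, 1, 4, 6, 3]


Look up each index in the dictionary:
  0 -> 'test'
  1 -> 'fast'
  3 -> 'code'
  1 -> 'fast'
  4 -> 'run'
  6 -> 'data'
  3 -> 'code'

Decoded: "test fast code fast run data code"


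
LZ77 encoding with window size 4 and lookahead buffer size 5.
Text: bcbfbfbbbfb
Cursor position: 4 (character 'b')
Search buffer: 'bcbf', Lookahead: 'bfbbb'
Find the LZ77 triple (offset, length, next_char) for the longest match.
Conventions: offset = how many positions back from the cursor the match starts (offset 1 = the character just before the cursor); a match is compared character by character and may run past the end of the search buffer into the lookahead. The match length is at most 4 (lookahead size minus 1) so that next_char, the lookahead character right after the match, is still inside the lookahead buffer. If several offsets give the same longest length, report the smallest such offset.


Try each offset into the search buffer:
  offset=1 (pos 3, char 'f'): match length 0
  offset=2 (pos 2, char 'b'): match length 3
  offset=3 (pos 1, char 'c'): match length 0
  offset=4 (pos 0, char 'b'): match length 1
Longest match has length 3 at offset 2.
next_char = character at position 4 + 3 = 7 -> 'b'

Best match: offset=2, length=3 (matching 'bfb' starting at position 2)
LZ77 triple: (2, 3, 'b')


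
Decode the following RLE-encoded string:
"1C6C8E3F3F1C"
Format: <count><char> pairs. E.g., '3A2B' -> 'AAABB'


Expanding each <count><char> pair:
  1C -> 'C'
  6C -> 'CCCCCC'
  8E -> 'EEEEEEEE'
  3F -> 'FFF'
  3F -> 'FFF'
  1C -> 'C'

Decoded = CCCCCCCEEEEEEEEFFFFFFC


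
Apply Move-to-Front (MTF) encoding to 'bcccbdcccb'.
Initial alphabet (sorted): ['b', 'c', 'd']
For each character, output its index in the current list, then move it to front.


MTF encoding:
'b': index 0 in ['b', 'c', 'd'] -> ['b', 'c', 'd']
'c': index 1 in ['b', 'c', 'd'] -> ['c', 'b', 'd']
'c': index 0 in ['c', 'b', 'd'] -> ['c', 'b', 'd']
'c': index 0 in ['c', 'b', 'd'] -> ['c', 'b', 'd']
'b': index 1 in ['c', 'b', 'd'] -> ['b', 'c', 'd']
'd': index 2 in ['b', 'c', 'd'] -> ['d', 'b', 'c']
'c': index 2 in ['d', 'b', 'c'] -> ['c', 'd', 'b']
'c': index 0 in ['c', 'd', 'b'] -> ['c', 'd', 'b']
'c': index 0 in ['c', 'd', 'b'] -> ['c', 'd', 'b']
'b': index 2 in ['c', 'd', 'b'] -> ['b', 'c', 'd']


Output: [0, 1, 0, 0, 1, 2, 2, 0, 0, 2]


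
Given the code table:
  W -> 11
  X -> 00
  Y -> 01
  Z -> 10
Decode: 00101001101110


Decoding:
00 -> X
10 -> Z
10 -> Z
01 -> Y
10 -> Z
11 -> W
10 -> Z


Result: XZZYZWZ


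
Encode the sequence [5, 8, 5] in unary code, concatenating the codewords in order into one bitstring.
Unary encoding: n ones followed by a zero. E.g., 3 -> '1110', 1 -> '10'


Encode each number as n ones followed by a terminating 0:
  5 -> 111110 (6 bits)
  8 -> 111111110 (9 bits)
  5 -> 111110 (6 bits)
Total length = 6 + 9 + 6 = 21 bits.

Unary([5, 8, 5]) = 111110111111110111110 (21 bits)


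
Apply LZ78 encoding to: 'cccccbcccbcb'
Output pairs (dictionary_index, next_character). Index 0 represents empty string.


LZ78 encoding steps:
Dictionary: {0: ''}
Step 1: w='' (idx 0), next='c' -> output (0, 'c'), add 'c' as idx 1
Step 2: w='c' (idx 1), next='c' -> output (1, 'c'), add 'cc' as idx 2
Step 3: w='cc' (idx 2), next='b' -> output (2, 'b'), add 'ccb' as idx 3
Step 4: w='cc' (idx 2), next='c' -> output (2, 'c'), add 'ccc' as idx 4
Step 5: w='' (idx 0), next='b' -> output (0, 'b'), add 'b' as idx 5
Step 6: w='c' (idx 1), next='b' -> output (1, 'b'), add 'cb' as idx 6


Encoded: [(0, 'c'), (1, 'c'), (2, 'b'), (2, 'c'), (0, 'b'), (1, 'b')]


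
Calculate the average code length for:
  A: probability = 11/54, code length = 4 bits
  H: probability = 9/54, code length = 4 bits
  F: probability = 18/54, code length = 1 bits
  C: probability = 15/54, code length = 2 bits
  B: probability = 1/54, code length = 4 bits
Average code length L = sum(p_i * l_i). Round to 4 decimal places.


Weighted contributions p_i * l_i:
  A: (11/54) * 4 = 44/54
  H: (9/54) * 4 = 36/54
  F: (18/54) * 1 = 18/54
  C: (15/54) * 2 = 30/54
  B: (1/54) * 4 = 4/54
Sum = (44 + 36 + 18 + 30 + 4)/54 = 132/54

L = 132/54 = 2.4444 bits/symbol


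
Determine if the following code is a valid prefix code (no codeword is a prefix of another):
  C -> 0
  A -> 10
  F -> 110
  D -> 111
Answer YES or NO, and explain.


Checking each pair (does one codeword prefix another?):
  C='0' vs A='10': no prefix
  C='0' vs F='110': no prefix
  C='0' vs D='111': no prefix
  A='10' vs C='0': no prefix
  A='10' vs F='110': no prefix
  A='10' vs D='111': no prefix
  F='110' vs C='0': no prefix
  F='110' vs A='10': no prefix
  F='110' vs D='111': no prefix
  D='111' vs C='0': no prefix
  D='111' vs A='10': no prefix
  D='111' vs F='110': no prefix
No violation found over all pairs.

YES -- this is a valid prefix code. No codeword is a prefix of any other codeword.


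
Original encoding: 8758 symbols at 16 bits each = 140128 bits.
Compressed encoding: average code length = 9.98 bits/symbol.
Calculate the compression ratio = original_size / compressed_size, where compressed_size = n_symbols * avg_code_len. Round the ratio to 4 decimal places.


original_size = n_symbols * orig_bits = 8758 * 16 = 140128 bits
compressed_size = n_symbols * avg_code_len = 8758 * 9.98 = 87404.84 bits
ratio = original_size / compressed_size = 140128 / 87404.84 = 1.6032

Compression ratio = 1.6032


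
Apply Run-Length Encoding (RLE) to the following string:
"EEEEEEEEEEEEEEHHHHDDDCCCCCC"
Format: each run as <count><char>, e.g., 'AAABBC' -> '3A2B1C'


Scanning runs left to right:
  i=0: run of 'E' x 14 -> '14E'
  i=14: run of 'H' x 4 -> '4H'
  i=18: run of 'D' x 3 -> '3D'
  i=21: run of 'C' x 6 -> '6C'

RLE = 14E4H3D6C


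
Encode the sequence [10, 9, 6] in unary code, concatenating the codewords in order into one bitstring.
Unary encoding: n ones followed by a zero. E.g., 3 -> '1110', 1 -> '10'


Encode each number as n ones followed by a terminating 0:
  10 -> 11111111110 (11 bits)
  9 -> 1111111110 (10 bits)
  6 -> 1111110 (7 bits)
Total length = 11 + 10 + 7 = 28 bits.

Unary([10, 9, 6]) = 1111111111011111111101111110 (28 bits)


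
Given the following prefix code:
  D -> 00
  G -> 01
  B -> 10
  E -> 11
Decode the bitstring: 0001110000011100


Decoding step by step:
Bits 00 -> D
Bits 01 -> G
Bits 11 -> E
Bits 00 -> D
Bits 00 -> D
Bits 01 -> G
Bits 11 -> E
Bits 00 -> D


Decoded message: DGEDDGED


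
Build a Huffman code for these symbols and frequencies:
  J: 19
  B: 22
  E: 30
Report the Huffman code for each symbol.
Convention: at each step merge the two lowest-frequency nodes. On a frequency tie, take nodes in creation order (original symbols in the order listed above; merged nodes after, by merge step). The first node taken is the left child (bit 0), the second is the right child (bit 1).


Huffman tree construction:
Step 1: Merge J(19) + B(22) = 41
Step 2: Merge E(30) + (J+B)(41) = 71
Read each symbol's code off the tree from the root (left child = 0, right child = 1).

Codes:
  J: 10 (length 2)
  B: 11 (length 2)
  E: 0 (length 1)
Average code length: 112/71 = 1.5775 bits/symbol


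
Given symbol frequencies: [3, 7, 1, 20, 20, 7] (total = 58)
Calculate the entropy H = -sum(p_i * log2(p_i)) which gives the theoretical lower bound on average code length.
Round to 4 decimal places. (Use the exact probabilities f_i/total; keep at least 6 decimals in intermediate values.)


Per-symbol terms -p_i * log2(p_i) with p_i = f_i/58:
  p = 3/58 = 0.051724: log2(p) = -4.273018, -p*log2(p) = 0.221018
  p = 7/58 = 0.120690: log2(p) = -3.050626, -p*log2(p) = 0.368179
  p = 1/58 = 0.017241: log2(p) = -5.857981, -p*log2(p) = 0.101000
  p = 20/58 = 0.344828: log2(p) = -1.536053, -p*log2(p) = 0.529673
  p = 20/58 = 0.344828: log2(p) = -1.536053, -p*log2(p) = 0.529673
  p = 7/58 = 0.120690: log2(p) = -3.050626, -p*log2(p) = 0.368179
H = 0.221018 + 0.368179 + 0.101000 + 0.529673 + 0.529673 + 0.368179 = 2.117722

H = 2.1177 bits/symbol


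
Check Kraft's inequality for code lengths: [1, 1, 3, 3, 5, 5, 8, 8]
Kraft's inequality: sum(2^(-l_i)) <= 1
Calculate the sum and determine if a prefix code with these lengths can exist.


Sum = 2^(-1) + 2^(-1) + 2^(-3) + 2^(-3) + 2^(-5) + 2^(-5) + 2^(-8) + 2^(-8)
    = 0.5 + 0.5 + 0.125 + 0.125 + 0.03125 + 0.03125 + 0.00390625 + 0.00390625
    = 338/256 = 1.3203125
Since 1.3203125 > 1, Kraft's inequality is NOT satisfied.
A prefix code with these lengths CANNOT exist.

Kraft sum = 1.3203125. Not satisfied.


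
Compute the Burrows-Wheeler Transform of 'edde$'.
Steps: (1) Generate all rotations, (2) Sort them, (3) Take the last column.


Rotations (sorted):
  0: $edde -> last char: e
  1: dde$e -> last char: e
  2: de$ed -> last char: d
  3: e$edd -> last char: d
  4: edde$ -> last char: $


BWT = eedd$


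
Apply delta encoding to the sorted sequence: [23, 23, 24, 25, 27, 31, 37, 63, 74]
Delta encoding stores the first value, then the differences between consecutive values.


First value: 23
Deltas:
  23 - 23 = 0
  24 - 23 = 1
  25 - 24 = 1
  27 - 25 = 2
  31 - 27 = 4
  37 - 31 = 6
  63 - 37 = 26
  74 - 63 = 11


Delta encoded: [23, 0, 1, 1, 2, 4, 6, 26, 11]


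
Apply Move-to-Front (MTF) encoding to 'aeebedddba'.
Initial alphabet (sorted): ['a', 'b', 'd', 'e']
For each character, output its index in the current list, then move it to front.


MTF encoding:
'a': index 0 in ['a', 'b', 'd', 'e'] -> ['a', 'b', 'd', 'e']
'e': index 3 in ['a', 'b', 'd', 'e'] -> ['e', 'a', 'b', 'd']
'e': index 0 in ['e', 'a', 'b', 'd'] -> ['e', 'a', 'b', 'd']
'b': index 2 in ['e', 'a', 'b', 'd'] -> ['b', 'e', 'a', 'd']
'e': index 1 in ['b', 'e', 'a', 'd'] -> ['e', 'b', 'a', 'd']
'd': index 3 in ['e', 'b', 'a', 'd'] -> ['d', 'e', 'b', 'a']
'd': index 0 in ['d', 'e', 'b', 'a'] -> ['d', 'e', 'b', 'a']
'd': index 0 in ['d', 'e', 'b', 'a'] -> ['d', 'e', 'b', 'a']
'b': index 2 in ['d', 'e', 'b', 'a'] -> ['b', 'd', 'e', 'a']
'a': index 3 in ['b', 'd', 'e', 'a'] -> ['a', 'b', 'd', 'e']


Output: [0, 3, 0, 2, 1, 3, 0, 0, 2, 3]


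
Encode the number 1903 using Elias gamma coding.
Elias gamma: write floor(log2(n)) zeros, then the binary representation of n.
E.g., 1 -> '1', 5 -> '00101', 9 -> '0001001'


num_bits = floor(log2(1903)) + 1 = 11
leading_zeros = num_bits - 1 = 10
binary(1903) = 11101101111

Elias gamma(1903) = '0000000000' + '11101101111' = 000000000011101101111 (21 bits)


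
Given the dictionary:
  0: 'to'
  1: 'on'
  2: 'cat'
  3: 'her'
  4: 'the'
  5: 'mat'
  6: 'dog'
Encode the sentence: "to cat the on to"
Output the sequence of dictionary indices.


Look up each word in the dictionary:
  'to' -> 0
  'cat' -> 2
  'the' -> 4
  'on' -> 1
  'to' -> 0

Encoded: [0, 2, 4, 1, 0]


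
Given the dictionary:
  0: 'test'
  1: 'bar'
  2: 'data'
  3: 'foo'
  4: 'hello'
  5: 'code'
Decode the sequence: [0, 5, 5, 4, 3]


Look up each index in the dictionary:
  0 -> 'test'
  5 -> 'code'
  5 -> 'code'
  4 -> 'hello'
  3 -> 'foo'

Decoded: "test code code hello foo"


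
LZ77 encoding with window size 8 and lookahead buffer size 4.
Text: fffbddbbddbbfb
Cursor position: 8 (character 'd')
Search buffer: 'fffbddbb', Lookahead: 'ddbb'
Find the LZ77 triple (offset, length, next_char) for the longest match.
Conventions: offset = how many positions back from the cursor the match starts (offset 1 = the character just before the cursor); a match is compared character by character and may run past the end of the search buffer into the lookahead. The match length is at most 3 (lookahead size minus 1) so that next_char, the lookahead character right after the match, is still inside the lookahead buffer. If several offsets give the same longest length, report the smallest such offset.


Try each offset into the search buffer:
  offset=1 (pos 7, char 'b'): match length 0
  offset=2 (pos 6, char 'b'): match length 0
  offset=3 (pos 5, char 'd'): match length 1
  offset=4 (pos 4, char 'd'): match length 3
  offset=5 (pos 3, char 'b'): match length 0
  offset=6 (pos 2, char 'f'): match length 0
  offset=7 (pos 1, char 'f'): match length 0
  offset=8 (pos 0, char 'f'): match length 0
Longest match has length 3 at offset 4.
next_char = character at position 8 + 3 = 11 -> 'b'

Best match: offset=4, length=3 (matching 'ddb' starting at position 4)
LZ77 triple: (4, 3, 'b')


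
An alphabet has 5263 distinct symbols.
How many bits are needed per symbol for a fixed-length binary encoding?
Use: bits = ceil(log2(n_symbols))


log2(5263) = 12.3617
Bracket: 2^12 = 4096 < 5263 <= 2^13 = 8192
So ceil(log2(5263)) = 13

bits = ceil(log2(5263)) = ceil(12.3617) = 13 bits


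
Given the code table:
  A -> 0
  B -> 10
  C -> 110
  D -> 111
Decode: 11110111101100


Decoding:
111 -> D
10 -> B
111 -> D
10 -> B
110 -> C
0 -> A


Result: DBDBCA


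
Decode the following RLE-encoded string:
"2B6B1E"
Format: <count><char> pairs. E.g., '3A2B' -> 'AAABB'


Expanding each <count><char> pair:
  2B -> 'BB'
  6B -> 'BBBBBB'
  1E -> 'E'

Decoded = BBBBBBBBE


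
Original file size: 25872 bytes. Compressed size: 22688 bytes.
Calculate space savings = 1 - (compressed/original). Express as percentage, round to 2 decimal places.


ratio = compressed/original = 22688/25872 = 0.876933
savings = 1 - ratio = 1 - 0.876933 = 0.123067
as a percentage: 0.123067 * 100 = 12.31%

Space savings = 1 - 22688/25872 = 12.31%


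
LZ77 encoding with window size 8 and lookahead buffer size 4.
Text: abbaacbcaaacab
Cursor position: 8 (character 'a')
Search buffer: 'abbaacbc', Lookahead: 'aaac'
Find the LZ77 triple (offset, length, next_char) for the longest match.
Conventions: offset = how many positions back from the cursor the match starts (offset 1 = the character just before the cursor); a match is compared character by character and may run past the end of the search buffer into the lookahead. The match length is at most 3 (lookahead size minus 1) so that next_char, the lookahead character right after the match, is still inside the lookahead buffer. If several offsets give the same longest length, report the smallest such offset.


Try each offset into the search buffer:
  offset=1 (pos 7, char 'c'): match length 0
  offset=2 (pos 6, char 'b'): match length 0
  offset=3 (pos 5, char 'c'): match length 0
  offset=4 (pos 4, char 'a'): match length 1
  offset=5 (pos 3, char 'a'): match length 2
  offset=6 (pos 2, char 'b'): match length 0
  offset=7 (pos 1, char 'b'): match length 0
  offset=8 (pos 0, char 'a'): match length 1
Longest match has length 2 at offset 5.
next_char = character at position 8 + 2 = 10 -> 'a'

Best match: offset=5, length=2 (matching 'aa' starting at position 3)
LZ77 triple: (5, 2, 'a')


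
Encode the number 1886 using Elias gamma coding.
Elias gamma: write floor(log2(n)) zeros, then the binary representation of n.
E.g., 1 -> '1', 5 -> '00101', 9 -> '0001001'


num_bits = floor(log2(1886)) + 1 = 11
leading_zeros = num_bits - 1 = 10
binary(1886) = 11101011110

Elias gamma(1886) = '0000000000' + '11101011110' = 000000000011101011110 (21 bits)


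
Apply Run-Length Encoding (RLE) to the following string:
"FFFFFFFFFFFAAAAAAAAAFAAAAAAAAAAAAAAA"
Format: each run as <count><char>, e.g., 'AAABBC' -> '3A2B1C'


Scanning runs left to right:
  i=0: run of 'F' x 11 -> '11F'
  i=11: run of 'A' x 9 -> '9A'
  i=20: run of 'F' x 1 -> '1F'
  i=21: run of 'A' x 15 -> '15A'

RLE = 11F9A1F15A


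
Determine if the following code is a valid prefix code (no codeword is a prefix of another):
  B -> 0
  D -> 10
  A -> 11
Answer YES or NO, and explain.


Checking each pair (does one codeword prefix another?):
  B='0' vs D='10': no prefix
  B='0' vs A='11': no prefix
  D='10' vs B='0': no prefix
  D='10' vs A='11': no prefix
  A='11' vs B='0': no prefix
  A='11' vs D='10': no prefix
No violation found over all pairs.

YES -- this is a valid prefix code. No codeword is a prefix of any other codeword.


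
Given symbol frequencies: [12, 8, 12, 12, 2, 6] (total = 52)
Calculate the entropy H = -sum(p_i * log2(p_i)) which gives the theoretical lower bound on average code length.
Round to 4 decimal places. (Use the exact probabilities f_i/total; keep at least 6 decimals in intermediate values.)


Per-symbol terms -p_i * log2(p_i) with p_i = f_i/52:
  p = 12/52 = 0.230769: log2(p) = -2.115477, -p*log2(p) = 0.488187
  p = 8/52 = 0.153846: log2(p) = -2.700440, -p*log2(p) = 0.415452
  p = 12/52 = 0.230769: log2(p) = -2.115477, -p*log2(p) = 0.488187
  p = 12/52 = 0.230769: log2(p) = -2.115477, -p*log2(p) = 0.488187
  p = 2/52 = 0.038462: log2(p) = -4.700440, -p*log2(p) = 0.180786
  p = 6/52 = 0.115385: log2(p) = -3.115477, -p*log2(p) = 0.359478
H = 0.488187 + 0.415452 + 0.488187 + 0.488187 + 0.180786 + 0.359478 = 2.420277

H = 2.4203 bits/symbol


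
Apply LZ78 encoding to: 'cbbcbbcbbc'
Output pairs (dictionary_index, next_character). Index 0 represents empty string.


LZ78 encoding steps:
Dictionary: {0: ''}
Step 1: w='' (idx 0), next='c' -> output (0, 'c'), add 'c' as idx 1
Step 2: w='' (idx 0), next='b' -> output (0, 'b'), add 'b' as idx 2
Step 3: w='b' (idx 2), next='c' -> output (2, 'c'), add 'bc' as idx 3
Step 4: w='b' (idx 2), next='b' -> output (2, 'b'), add 'bb' as idx 4
Step 5: w='c' (idx 1), next='b' -> output (1, 'b'), add 'cb' as idx 5
Step 6: w='bc' (idx 3), end of input -> output (3, '')


Encoded: [(0, 'c'), (0, 'b'), (2, 'c'), (2, 'b'), (1, 'b'), (3, '')]


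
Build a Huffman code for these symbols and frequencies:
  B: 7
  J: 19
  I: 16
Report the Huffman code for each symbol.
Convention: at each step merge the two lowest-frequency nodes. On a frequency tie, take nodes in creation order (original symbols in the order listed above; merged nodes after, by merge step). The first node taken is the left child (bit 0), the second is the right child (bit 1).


Huffman tree construction:
Step 1: Merge B(7) + I(16) = 23
Step 2: Merge J(19) + (B+I)(23) = 42
Read each symbol's code off the tree from the root (left child = 0, right child = 1).

Codes:
  B: 10 (length 2)
  J: 0 (length 1)
  I: 11 (length 2)
Average code length: 65/42 = 1.5476 bits/symbol


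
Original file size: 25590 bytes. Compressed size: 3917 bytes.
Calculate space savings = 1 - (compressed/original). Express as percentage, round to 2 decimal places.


ratio = compressed/original = 3917/25590 = 0.153068
savings = 1 - ratio = 1 - 0.153068 = 0.846932
as a percentage: 0.846932 * 100 = 84.69%

Space savings = 1 - 3917/25590 = 84.69%


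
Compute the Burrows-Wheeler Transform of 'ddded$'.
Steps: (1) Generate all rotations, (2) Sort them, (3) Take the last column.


Rotations (sorted):
  0: $ddded -> last char: d
  1: d$ddde -> last char: e
  2: ddded$ -> last char: $
  3: dded$d -> last char: d
  4: ded$dd -> last char: d
  5: ed$ddd -> last char: d


BWT = de$ddd


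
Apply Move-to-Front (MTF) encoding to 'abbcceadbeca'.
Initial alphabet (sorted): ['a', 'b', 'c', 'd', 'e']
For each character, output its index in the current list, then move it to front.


MTF encoding:
'a': index 0 in ['a', 'b', 'c', 'd', 'e'] -> ['a', 'b', 'c', 'd', 'e']
'b': index 1 in ['a', 'b', 'c', 'd', 'e'] -> ['b', 'a', 'c', 'd', 'e']
'b': index 0 in ['b', 'a', 'c', 'd', 'e'] -> ['b', 'a', 'c', 'd', 'e']
'c': index 2 in ['b', 'a', 'c', 'd', 'e'] -> ['c', 'b', 'a', 'd', 'e']
'c': index 0 in ['c', 'b', 'a', 'd', 'e'] -> ['c', 'b', 'a', 'd', 'e']
'e': index 4 in ['c', 'b', 'a', 'd', 'e'] -> ['e', 'c', 'b', 'a', 'd']
'a': index 3 in ['e', 'c', 'b', 'a', 'd'] -> ['a', 'e', 'c', 'b', 'd']
'd': index 4 in ['a', 'e', 'c', 'b', 'd'] -> ['d', 'a', 'e', 'c', 'b']
'b': index 4 in ['d', 'a', 'e', 'c', 'b'] -> ['b', 'd', 'a', 'e', 'c']
'e': index 3 in ['b', 'd', 'a', 'e', 'c'] -> ['e', 'b', 'd', 'a', 'c']
'c': index 4 in ['e', 'b', 'd', 'a', 'c'] -> ['c', 'e', 'b', 'd', 'a']
'a': index 4 in ['c', 'e', 'b', 'd', 'a'] -> ['a', 'c', 'e', 'b', 'd']


Output: [0, 1, 0, 2, 0, 4, 3, 4, 4, 3, 4, 4]


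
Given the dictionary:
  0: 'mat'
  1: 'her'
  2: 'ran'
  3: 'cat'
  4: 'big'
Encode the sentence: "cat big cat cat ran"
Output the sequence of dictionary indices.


Look up each word in the dictionary:
  'cat' -> 3
  'big' -> 4
  'cat' -> 3
  'cat' -> 3
  'ran' -> 2

Encoded: [3, 4, 3, 3, 2]


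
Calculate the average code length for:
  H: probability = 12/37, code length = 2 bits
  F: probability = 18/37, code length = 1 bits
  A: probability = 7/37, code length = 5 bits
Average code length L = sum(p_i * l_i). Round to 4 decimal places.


Weighted contributions p_i * l_i:
  H: (12/37) * 2 = 24/37
  F: (18/37) * 1 = 18/37
  A: (7/37) * 5 = 35/37
Sum = (24 + 18 + 35)/37 = 77/37

L = 77/37 = 2.0811 bits/symbol


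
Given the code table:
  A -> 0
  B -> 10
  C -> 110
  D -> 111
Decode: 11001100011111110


Decoding:
110 -> C
0 -> A
110 -> C
0 -> A
0 -> A
111 -> D
111 -> D
10 -> B


Result: CACAADDB


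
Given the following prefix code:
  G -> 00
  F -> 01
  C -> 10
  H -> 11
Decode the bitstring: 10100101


Decoding step by step:
Bits 10 -> C
Bits 10 -> C
Bits 01 -> F
Bits 01 -> F


Decoded message: CCFF


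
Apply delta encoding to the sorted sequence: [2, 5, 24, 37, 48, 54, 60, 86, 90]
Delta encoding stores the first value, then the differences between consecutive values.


First value: 2
Deltas:
  5 - 2 = 3
  24 - 5 = 19
  37 - 24 = 13
  48 - 37 = 11
  54 - 48 = 6
  60 - 54 = 6
  86 - 60 = 26
  90 - 86 = 4


Delta encoded: [2, 3, 19, 13, 11, 6, 6, 26, 4]


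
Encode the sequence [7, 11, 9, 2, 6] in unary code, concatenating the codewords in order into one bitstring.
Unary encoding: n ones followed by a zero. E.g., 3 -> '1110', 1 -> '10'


Encode each number as n ones followed by a terminating 0:
  7 -> 11111110 (8 bits)
  11 -> 111111111110 (12 bits)
  9 -> 1111111110 (10 bits)
  2 -> 110 (3 bits)
  6 -> 1111110 (7 bits)
Total length = 8 + 12 + 10 + 3 + 7 = 40 bits.

Unary([7, 11, 9, 2, 6]) = 1111111011111111111011111111101101111110 (40 bits)


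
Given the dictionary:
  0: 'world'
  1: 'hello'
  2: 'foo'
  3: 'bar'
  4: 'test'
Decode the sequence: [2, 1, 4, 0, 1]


Look up each index in the dictionary:
  2 -> 'foo'
  1 -> 'hello'
  4 -> 'test'
  0 -> 'world'
  1 -> 'hello'

Decoded: "foo hello test world hello"


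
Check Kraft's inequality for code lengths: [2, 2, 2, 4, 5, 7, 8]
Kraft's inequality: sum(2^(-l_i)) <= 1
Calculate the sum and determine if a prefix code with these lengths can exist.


Sum = 2^(-2) + 2^(-2) + 2^(-2) + 2^(-4) + 2^(-5) + 2^(-7) + 2^(-8)
    = 0.25 + 0.25 + 0.25 + 0.0625 + 0.03125 + 0.0078125 + 0.00390625
    = 219/256 = 0.85546875
Since 0.85546875 <= 1, Kraft's inequality IS satisfied.
A prefix code with these lengths CAN exist.

Kraft sum = 0.85546875. Satisfied.


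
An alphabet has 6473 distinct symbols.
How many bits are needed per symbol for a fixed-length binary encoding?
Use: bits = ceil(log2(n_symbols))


log2(6473) = 12.6602
Bracket: 2^12 = 4096 < 6473 <= 2^13 = 8192
So ceil(log2(6473)) = 13

bits = ceil(log2(6473)) = ceil(12.6602) = 13 bits


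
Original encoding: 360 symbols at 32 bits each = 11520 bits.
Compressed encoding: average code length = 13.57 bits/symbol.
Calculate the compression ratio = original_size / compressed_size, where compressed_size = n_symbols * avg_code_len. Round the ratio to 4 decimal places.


original_size = n_symbols * orig_bits = 360 * 32 = 11520 bits
compressed_size = n_symbols * avg_code_len = 360 * 13.57 = 4885.2 bits
ratio = original_size / compressed_size = 11520 / 4885.2 = 2.3581

Compression ratio = 2.3581


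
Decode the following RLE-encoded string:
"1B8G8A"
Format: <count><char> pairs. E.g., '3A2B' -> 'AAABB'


Expanding each <count><char> pair:
  1B -> 'B'
  8G -> 'GGGGGGGG'
  8A -> 'AAAAAAAA'

Decoded = BGGGGGGGGAAAAAAAA


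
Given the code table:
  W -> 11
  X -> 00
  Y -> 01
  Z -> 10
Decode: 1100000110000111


Decoding:
11 -> W
00 -> X
00 -> X
01 -> Y
10 -> Z
00 -> X
01 -> Y
11 -> W


Result: WXXYZXYW


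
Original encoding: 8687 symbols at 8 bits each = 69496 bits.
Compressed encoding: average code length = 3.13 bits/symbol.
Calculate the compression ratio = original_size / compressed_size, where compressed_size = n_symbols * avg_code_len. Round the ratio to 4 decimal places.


original_size = n_symbols * orig_bits = 8687 * 8 = 69496 bits
compressed_size = n_symbols * avg_code_len = 8687 * 3.13 = 27190.31 bits
ratio = original_size / compressed_size = 69496 / 27190.31 = 2.5559

Compression ratio = 2.5559


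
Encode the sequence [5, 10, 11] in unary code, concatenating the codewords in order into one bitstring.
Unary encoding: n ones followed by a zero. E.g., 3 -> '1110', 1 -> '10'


Encode each number as n ones followed by a terminating 0:
  5 -> 111110 (6 bits)
  10 -> 11111111110 (11 bits)
  11 -> 111111111110 (12 bits)
Total length = 6 + 11 + 12 = 29 bits.

Unary([5, 10, 11]) = 11111011111111110111111111110 (29 bits)


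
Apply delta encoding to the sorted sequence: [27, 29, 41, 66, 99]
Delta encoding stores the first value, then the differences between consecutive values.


First value: 27
Deltas:
  29 - 27 = 2
  41 - 29 = 12
  66 - 41 = 25
  99 - 66 = 33


Delta encoded: [27, 2, 12, 25, 33]


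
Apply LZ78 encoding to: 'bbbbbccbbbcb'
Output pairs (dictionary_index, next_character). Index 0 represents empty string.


LZ78 encoding steps:
Dictionary: {0: ''}
Step 1: w='' (idx 0), next='b' -> output (0, 'b'), add 'b' as idx 1
Step 2: w='b' (idx 1), next='b' -> output (1, 'b'), add 'bb' as idx 2
Step 3: w='bb' (idx 2), next='c' -> output (2, 'c'), add 'bbc' as idx 3
Step 4: w='' (idx 0), next='c' -> output (0, 'c'), add 'c' as idx 4
Step 5: w='bb' (idx 2), next='b' -> output (2, 'b'), add 'bbb' as idx 5
Step 6: w='c' (idx 4), next='b' -> output (4, 'b'), add 'cb' as idx 6


Encoded: [(0, 'b'), (1, 'b'), (2, 'c'), (0, 'c'), (2, 'b'), (4, 'b')]


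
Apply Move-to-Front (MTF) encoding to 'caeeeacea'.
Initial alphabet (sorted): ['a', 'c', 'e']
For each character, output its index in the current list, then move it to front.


MTF encoding:
'c': index 1 in ['a', 'c', 'e'] -> ['c', 'a', 'e']
'a': index 1 in ['c', 'a', 'e'] -> ['a', 'c', 'e']
'e': index 2 in ['a', 'c', 'e'] -> ['e', 'a', 'c']
'e': index 0 in ['e', 'a', 'c'] -> ['e', 'a', 'c']
'e': index 0 in ['e', 'a', 'c'] -> ['e', 'a', 'c']
'a': index 1 in ['e', 'a', 'c'] -> ['a', 'e', 'c']
'c': index 2 in ['a', 'e', 'c'] -> ['c', 'a', 'e']
'e': index 2 in ['c', 'a', 'e'] -> ['e', 'c', 'a']
'a': index 2 in ['e', 'c', 'a'] -> ['a', 'e', 'c']


Output: [1, 1, 2, 0, 0, 1, 2, 2, 2]


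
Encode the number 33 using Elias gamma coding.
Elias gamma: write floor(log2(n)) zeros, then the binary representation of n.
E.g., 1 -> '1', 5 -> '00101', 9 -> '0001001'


num_bits = floor(log2(33)) + 1 = 6
leading_zeros = num_bits - 1 = 5
binary(33) = 100001

Elias gamma(33) = '00000' + '100001' = 00000100001 (11 bits)


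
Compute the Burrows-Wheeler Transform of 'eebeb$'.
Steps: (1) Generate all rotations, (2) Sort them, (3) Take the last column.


Rotations (sorted):
  0: $eebeb -> last char: b
  1: b$eebe -> last char: e
  2: beb$ee -> last char: e
  3: eb$eeb -> last char: b
  4: ebeb$e -> last char: e
  5: eebeb$ -> last char: $


BWT = beebe$


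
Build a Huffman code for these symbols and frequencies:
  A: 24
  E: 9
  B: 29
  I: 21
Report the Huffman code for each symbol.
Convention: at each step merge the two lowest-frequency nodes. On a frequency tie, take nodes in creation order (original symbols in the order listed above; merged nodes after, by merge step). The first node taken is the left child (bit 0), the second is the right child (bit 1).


Huffman tree construction:
Step 1: Merge E(9) + I(21) = 30
Step 2: Merge A(24) + B(29) = 53
Step 3: Merge (E+I)(30) + (A+B)(53) = 83
Read each symbol's code off the tree from the root (left child = 0, right child = 1).

Codes:
  A: 10 (length 2)
  E: 00 (length 2)
  B: 11 (length 2)
  I: 01 (length 2)
Average code length: 166/83 = 2.0000 bits/symbol


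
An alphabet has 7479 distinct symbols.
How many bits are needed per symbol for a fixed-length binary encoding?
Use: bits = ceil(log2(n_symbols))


log2(7479) = 12.8686
Bracket: 2^12 = 4096 < 7479 <= 2^13 = 8192
So ceil(log2(7479)) = 13

bits = ceil(log2(7479)) = ceil(12.8686) = 13 bits


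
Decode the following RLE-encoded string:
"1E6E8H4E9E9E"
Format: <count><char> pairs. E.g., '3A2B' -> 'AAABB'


Expanding each <count><char> pair:
  1E -> 'E'
  6E -> 'EEEEEE'
  8H -> 'HHHHHHHH'
  4E -> 'EEEE'
  9E -> 'EEEEEEEEE'
  9E -> 'EEEEEEEEE'

Decoded = EEEEEEEHHHHHHHHEEEEEEEEEEEEEEEEEEEEEE


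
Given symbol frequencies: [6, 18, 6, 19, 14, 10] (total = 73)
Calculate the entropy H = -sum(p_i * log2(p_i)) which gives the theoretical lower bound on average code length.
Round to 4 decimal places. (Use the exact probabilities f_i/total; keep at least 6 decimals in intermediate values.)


Per-symbol terms -p_i * log2(p_i) with p_i = f_i/73:
  p = 6/73 = 0.082192: log2(p) = -3.604862, -p*log2(p) = 0.296290
  p = 18/73 = 0.246575: log2(p) = -2.019900, -p*log2(p) = 0.498057
  p = 6/73 = 0.082192: log2(p) = -3.604862, -p*log2(p) = 0.296290
  p = 19/73 = 0.260274: log2(p) = -1.941897, -p*log2(p) = 0.505425
  p = 14/73 = 0.191781: log2(p) = -2.382470, -p*log2(p) = 0.456912
  p = 10/73 = 0.136986: log2(p) = -2.867896, -p*log2(p) = 0.392863
H = 0.296290 + 0.498057 + 0.296290 + 0.505425 + 0.456912 + 0.392863 = 2.445837

H = 2.4458 bits/symbol


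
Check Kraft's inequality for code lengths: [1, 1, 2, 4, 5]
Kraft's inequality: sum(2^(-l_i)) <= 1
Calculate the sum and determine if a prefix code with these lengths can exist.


Sum = 2^(-1) + 2^(-1) + 2^(-2) + 2^(-4) + 2^(-5)
    = 0.5 + 0.5 + 0.25 + 0.0625 + 0.03125
    = 43/32 = 1.34375
Since 1.34375 > 1, Kraft's inequality is NOT satisfied.
A prefix code with these lengths CANNOT exist.

Kraft sum = 1.34375. Not satisfied.


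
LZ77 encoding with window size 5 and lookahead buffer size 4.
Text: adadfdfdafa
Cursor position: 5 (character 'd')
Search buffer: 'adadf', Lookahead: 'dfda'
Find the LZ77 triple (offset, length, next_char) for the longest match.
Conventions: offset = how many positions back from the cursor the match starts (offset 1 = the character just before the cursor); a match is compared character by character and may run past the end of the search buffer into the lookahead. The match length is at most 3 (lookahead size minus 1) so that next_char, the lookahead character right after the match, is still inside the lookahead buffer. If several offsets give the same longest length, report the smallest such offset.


Try each offset into the search buffer:
  offset=1 (pos 4, char 'f'): match length 0
  offset=2 (pos 3, char 'd'): match length 3
  offset=3 (pos 2, char 'a'): match length 0
  offset=4 (pos 1, char 'd'): match length 1
  offset=5 (pos 0, char 'a'): match length 0
Longest match has length 3 at offset 2.
next_char = character at position 5 + 3 = 8 -> 'a'

Best match: offset=2, length=3 (matching 'dfd' starting at position 3)
LZ77 triple: (2, 3, 'a')


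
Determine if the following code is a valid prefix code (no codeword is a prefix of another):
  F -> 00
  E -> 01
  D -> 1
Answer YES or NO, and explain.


Checking each pair (does one codeword prefix another?):
  F='00' vs E='01': no prefix
  F='00' vs D='1': no prefix
  E='01' vs F='00': no prefix
  E='01' vs D='1': no prefix
  D='1' vs F='00': no prefix
  D='1' vs E='01': no prefix
No violation found over all pairs.

YES -- this is a valid prefix code. No codeword is a prefix of any other codeword.


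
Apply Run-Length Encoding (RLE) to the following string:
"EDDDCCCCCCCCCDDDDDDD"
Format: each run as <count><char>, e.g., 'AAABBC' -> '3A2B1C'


Scanning runs left to right:
  i=0: run of 'E' x 1 -> '1E'
  i=1: run of 'D' x 3 -> '3D'
  i=4: run of 'C' x 9 -> '9C'
  i=13: run of 'D' x 7 -> '7D'

RLE = 1E3D9C7D


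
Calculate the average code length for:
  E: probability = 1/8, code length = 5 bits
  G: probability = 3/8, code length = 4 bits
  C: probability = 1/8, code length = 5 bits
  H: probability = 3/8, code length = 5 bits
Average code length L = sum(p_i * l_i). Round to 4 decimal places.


Weighted contributions p_i * l_i:
  E: (1/8) * 5 = 5/8
  G: (3/8) * 4 = 12/8
  C: (1/8) * 5 = 5/8
  H: (3/8) * 5 = 15/8
Sum = (5 + 12 + 5 + 15)/8 = 37/8

L = 37/8 = 4.6250 bits/symbol


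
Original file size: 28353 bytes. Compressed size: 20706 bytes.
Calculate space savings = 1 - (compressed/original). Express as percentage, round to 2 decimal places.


ratio = compressed/original = 20706/28353 = 0.730293
savings = 1 - ratio = 1 - 0.730293 = 0.269707
as a percentage: 0.269707 * 100 = 26.97%

Space savings = 1 - 20706/28353 = 26.97%


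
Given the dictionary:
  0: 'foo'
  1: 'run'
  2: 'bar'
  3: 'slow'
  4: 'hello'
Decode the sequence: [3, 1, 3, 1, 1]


Look up each index in the dictionary:
  3 -> 'slow'
  1 -> 'run'
  3 -> 'slow'
  1 -> 'run'
  1 -> 'run'

Decoded: "slow run slow run run"


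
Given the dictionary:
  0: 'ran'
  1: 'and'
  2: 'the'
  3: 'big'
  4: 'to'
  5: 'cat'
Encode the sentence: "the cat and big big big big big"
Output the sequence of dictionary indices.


Look up each word in the dictionary:
  'the' -> 2
  'cat' -> 5
  'and' -> 1
  'big' -> 3
  'big' -> 3
  'big' -> 3
  'big' -> 3
  'big' -> 3

Encoded: [2, 5, 1, 3, 3, 3, 3, 3]
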